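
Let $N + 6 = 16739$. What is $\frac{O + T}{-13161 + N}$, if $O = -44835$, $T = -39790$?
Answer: $- \frac{84625}{3572} \approx -23.691$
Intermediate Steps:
$N = 16733$ ($N = -6 + 16739 = 16733$)
$\frac{O + T}{-13161 + N} = \frac{-44835 - 39790}{-13161 + 16733} = - \frac{84625}{3572}$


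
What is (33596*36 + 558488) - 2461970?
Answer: -694026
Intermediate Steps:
(33596*36 + 558488) - 2461970 = (1209456 + 558488) - 2461970 = 1767944 - 2461970 = -694026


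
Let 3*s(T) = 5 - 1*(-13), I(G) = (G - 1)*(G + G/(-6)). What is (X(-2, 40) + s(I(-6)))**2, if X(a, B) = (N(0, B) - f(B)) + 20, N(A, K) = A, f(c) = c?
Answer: 196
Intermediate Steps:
I(G) = 5*G*(-1 + G)/6 (I(G) = (-1 + G)*(G + G*(-1/6)) = (-1 + G)*(G - G/6) = (-1 + G)*(5*G/6) = 5*G*(-1 + G)/6)
s(T) = 6 (s(T) = (5 - 1*(-13))/3 = (5 + 13)/3 = (1/3)*18 = 6)
X(a, B) = 20 - B (X(a, B) = (0 - B) + 20 = -B + 20 = 20 - B)
(X(-2, 40) + s(I(-6)))**2 = ((20 - 1*40) + 6)**2 = ((20 - 40) + 6)**2 = (-20 + 6)**2 = (-14)**2 = 196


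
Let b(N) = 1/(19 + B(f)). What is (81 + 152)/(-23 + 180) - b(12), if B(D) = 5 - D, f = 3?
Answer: 4736/3297 ≈ 1.4365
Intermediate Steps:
b(N) = 1/21 (b(N) = 1/(19 + (5 - 1*3)) = 1/(19 + (5 - 3)) = 1/(19 + 2) = 1/21)
(81 + 152)/(-23 + 180) - b(12) = (81 + 152)/(-23 + 180) - 1*1/21 = 233/157 - 1/21 = 4736/3297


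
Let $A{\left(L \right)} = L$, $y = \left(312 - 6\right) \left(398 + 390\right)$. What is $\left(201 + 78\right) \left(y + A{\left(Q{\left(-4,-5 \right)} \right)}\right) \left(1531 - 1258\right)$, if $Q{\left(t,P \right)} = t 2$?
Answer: $18365387040$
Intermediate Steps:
$Q{\left(t,P \right)} = 2 t$
$y = 241128$ ($y = 306 \cdot 788 = 241128$)
$\left(201 + 78\right) \left(y + A{\left(Q{\left(-4,-5 \right)} \right)}\right) \left(1531 - 1258\right) = \left(201 + 78\right) \left(241128 + 2 \left(-4\right)\right) \left(1531 - 1258\right) = 279 \left(241128 - 8\right) 273 = 279 \cdot 241120 \cdot 273 = 67272480 \cdot 273 = 18365387040$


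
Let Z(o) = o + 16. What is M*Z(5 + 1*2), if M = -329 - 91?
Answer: -9660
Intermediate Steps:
Z(o) = 16 + o
M = -420
M*Z(5 + 1*2) = -420*(16 + (5 + 1*2)) = -420*(16 + (5 + 2)) = -420*(16 + 7) = -420*23 = -9660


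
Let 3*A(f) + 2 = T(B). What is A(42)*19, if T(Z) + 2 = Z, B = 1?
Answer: -19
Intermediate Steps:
T(Z) = -2 + Z
A(f) = -1 (A(f) = -2/3 + (-2 + 1)/3 = -2/3 + (1/3)*(-1) = -2/3 - 1/3 = -1)
A(42)*19 = -1*19 = -19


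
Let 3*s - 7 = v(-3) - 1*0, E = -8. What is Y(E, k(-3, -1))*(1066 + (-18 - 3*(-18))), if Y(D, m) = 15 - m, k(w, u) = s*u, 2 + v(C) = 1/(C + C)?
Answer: 164749/9 ≈ 18305.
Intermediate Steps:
v(C) = -2 + 1/(2*C) (v(C) = -2 + 1/(C + C) = -2 + 1/(2*C))
s = 29/18 (s = 7/3 + ((-2 + (½)/(-3)) - 1*0)/3 = 7/3 + ((-2 + (½)*(-⅓)) + 0)/3 = 7/3 + ((-2 - ⅙) + 0)/3 = 7/3 + (-13/6 + 0)/3 = 7/3 + (⅓)*(-13/6) = 7/3 - 13/18 = 29/18 ≈ 1.6111)
k(w, u) = 29*u/18
Y(E, k(-3, -1))*(1066 + (-18 - 3*(-18))) = (15 - 29*(-1)/18)*(1066 + (-18 - 3*(-18))) = (15 - 1*(-29/18))*(1066 + (-18 + 54)) = (15 + 29/18)*(1066 + 36) = (299/18)*1102 = 164749/9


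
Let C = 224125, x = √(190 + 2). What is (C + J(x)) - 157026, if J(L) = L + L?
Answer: 67099 + 16*√3 ≈ 67127.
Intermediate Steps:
x = 8*√3 (x = √192 = 8*√3 ≈ 13.856)
J(L) = 2*L
(C + J(x)) - 157026 = (224125 + 2*(8*√3)) - 157026 = (224125 + 16*√3) - 157026 = 67099 + 16*√3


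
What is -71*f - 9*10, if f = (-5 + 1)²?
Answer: -1226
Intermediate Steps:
f = 16 (f = (-4)² = 16)
-71*f - 9*10 = -71*16 - 9*10 = -1136 - 90 = -1226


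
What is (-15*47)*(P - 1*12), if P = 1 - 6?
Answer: 11985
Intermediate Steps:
P = -5
(-15*47)*(P - 1*12) = (-15*47)*(-5 - 1*12) = -705*(-5 - 12) = -705*(-17) = 11985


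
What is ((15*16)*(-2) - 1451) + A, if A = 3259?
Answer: 1328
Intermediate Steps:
((15*16)*(-2) - 1451) + A = ((15*16)*(-2) - 1451) + 3259 = (240*(-2) - 1451) + 3259 = (-480 - 1451) + 3259 = -1931 + 3259 = 1328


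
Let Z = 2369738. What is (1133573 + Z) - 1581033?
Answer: 1922278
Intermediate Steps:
(1133573 + Z) - 1581033 = (1133573 + 2369738) - 1581033 = 3503311 - 1581033 = 1922278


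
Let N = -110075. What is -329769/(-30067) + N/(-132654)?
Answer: 47054801951/3988507818 ≈ 11.798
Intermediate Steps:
-329769/(-30067) + N/(-132654) = -329769/(-30067) - 110075/(-132654) = -329769*(-1/30067) - 110075*(-1/132654) = 329769/30067 + 110075/132654 = 47054801951/3988507818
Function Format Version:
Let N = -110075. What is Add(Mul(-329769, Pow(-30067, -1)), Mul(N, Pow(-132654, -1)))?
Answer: Rational(47054801951, 3988507818) ≈ 11.798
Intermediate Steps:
Add(Mul(-329769, Pow(-30067, -1)), Mul(N, Pow(-132654, -1))) = Add(Mul(-329769, Pow(-30067, -1)), Mul(-110075, Pow(-132654, -1))) = Add(Mul(-329769, Rational(-1, 30067)), Mul(-110075, Rational(-1, 132654))) = Add(Rational(329769, 30067), Rational(110075, 132654)) = Rational(47054801951, 3988507818)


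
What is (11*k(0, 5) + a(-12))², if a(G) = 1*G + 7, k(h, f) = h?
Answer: 25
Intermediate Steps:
a(G) = 7 + G (a(G) = G + 7 = 7 + G)
(11*k(0, 5) + a(-12))² = (11*0 + (7 - 12))² = (0 - 5)² = (-5)² = 25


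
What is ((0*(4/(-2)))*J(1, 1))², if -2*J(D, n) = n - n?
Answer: 0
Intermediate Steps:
J(D, n) = 0 (J(D, n) = -(n - n)/2 = -½*0 = 0)
((0*(4/(-2)))*J(1, 1))² = ((0*(4/(-2)))*0)² = ((0*(4*(-½)))*0)² = ((0*(-2))*0)² = (0*0)² = 0² = 0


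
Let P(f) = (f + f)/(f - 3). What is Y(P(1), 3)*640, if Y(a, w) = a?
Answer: -640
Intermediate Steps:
P(f) = 2*f/(-3 + f) (P(f) = (2*f)/(-3 + f) = 2*f/(-3 + f))
Y(P(1), 3)*640 = (2*1/(-3 + 1))*640 = (2*1/(-2))*640 = (2*1*(-½))*640 = -1*640 = -640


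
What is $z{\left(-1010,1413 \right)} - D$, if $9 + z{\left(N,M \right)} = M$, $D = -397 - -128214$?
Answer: $-126413$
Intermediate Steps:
$D = 127817$ ($D = -397 + 128214 = 127817$)
$z{\left(N,M \right)} = -9 + M$
$z{\left(-1010,1413 \right)} - D = \left(-9 + 1413\right) - 127817 = 1404 - 127817 = -126413$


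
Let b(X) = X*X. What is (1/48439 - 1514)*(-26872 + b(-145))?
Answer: 428799363315/48439 ≈ 8.8524e+6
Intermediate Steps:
b(X) = X**2
(1/48439 - 1514)*(-26872 + b(-145)) = (1/48439 - 1514)*(-26872 + (-145)**2) = (1/48439 - 1514)*(-26872 + 21025) = -73336645/48439*(-5847) = 428799363315/48439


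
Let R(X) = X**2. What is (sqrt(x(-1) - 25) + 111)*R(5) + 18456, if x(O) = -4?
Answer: 21231 + 25*I*sqrt(29) ≈ 21231.0 + 134.63*I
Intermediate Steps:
(sqrt(x(-1) - 25) + 111)*R(5) + 18456 = (sqrt(-4 - 25) + 111)*5**2 + 18456 = (sqrt(-29) + 111)*25 + 18456 = (I*sqrt(29) + 111)*25 + 18456 = (111 + I*sqrt(29))*25 + 18456 = (2775 + 25*I*sqrt(29)) + 18456 = 21231 + 25*I*sqrt(29)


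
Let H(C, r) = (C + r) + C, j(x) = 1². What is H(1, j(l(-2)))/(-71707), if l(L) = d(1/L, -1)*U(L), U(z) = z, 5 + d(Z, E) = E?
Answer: -3/71707 ≈ -4.1837e-5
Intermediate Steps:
d(Z, E) = -5 + E
l(L) = -6*L (l(L) = (-5 - 1)*L = -6*L)
j(x) = 1
H(C, r) = r + 2*C
H(1, j(l(-2)))/(-71707) = (1 + 2*1)/(-71707) = (1 + 2)*(-1/71707) = 3*(-1/71707) = -3/71707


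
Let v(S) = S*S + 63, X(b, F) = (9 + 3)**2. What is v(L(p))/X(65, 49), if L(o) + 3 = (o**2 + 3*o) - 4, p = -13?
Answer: 211/2 ≈ 105.50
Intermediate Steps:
X(b, F) = 144 (X(b, F) = 12**2 = 144)
L(o) = -7 + o**2 + 3*o (L(o) = -3 + ((o**2 + 3*o) - 4) = -3 + (-4 + o**2 + 3*o) = -7 + o**2 + 3*o)
v(S) = 63 + S**2 (v(S) = S**2 + 63 = 63 + S**2)
v(L(p))/X(65, 49) = (63 + (-7 + (-13)**2 + 3*(-13))**2)/144 = (63 + (-7 + 169 - 39)**2)*(1/144) = (63 + 123**2)*(1/144) = (63 + 15129)*(1/144) = 15192*(1/144) = 211/2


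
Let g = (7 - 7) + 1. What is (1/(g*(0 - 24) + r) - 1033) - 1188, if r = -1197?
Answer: -2711842/1221 ≈ -2221.0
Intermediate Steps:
g = 1 (g = 0 + 1 = 1)
(1/(g*(0 - 24) + r) - 1033) - 1188 = (1/(1*(0 - 24) - 1197) - 1033) - 1188 = (1/(1*(-24) - 1197) - 1033) - 1188 = (1/(-24 - 1197) - 1033) - 1188 = (1/(-1221) - 1033) - 1188 = (-1/1221 - 1033) - 1188 = -1261294/1221 - 1188 = -2711842/1221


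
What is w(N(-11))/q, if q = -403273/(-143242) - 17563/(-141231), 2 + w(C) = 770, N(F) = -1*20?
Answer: 15536801972736/59470408309 ≈ 261.25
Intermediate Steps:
N(F) = -20
w(C) = 768 (w(C) = -2 + 770 = 768)
q = 59470408309/20230210902 (q = -403273*(-1/143242) - 17563*(-1/141231) = 403273/143242 + 17563/141231 = 59470408309/20230210902 ≈ 2.9397)
w(N(-11))/q = 768/(59470408309/20230210902) = 768*(20230210902/59470408309) = 15536801972736/59470408309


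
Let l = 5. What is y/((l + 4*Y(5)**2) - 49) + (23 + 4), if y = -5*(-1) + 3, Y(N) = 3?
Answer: 26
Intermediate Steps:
y = 8 (y = 5 + 3 = 8)
y/((l + 4*Y(5)**2) - 49) + (23 + 4) = 8/((5 + 4*3**2) - 49) + (23 + 4) = 8/((5 + 4*9) - 49) + 27 = 8/((5 + 36) - 49) + 27 = 8/(41 - 49) + 27 = 8/(-8) + 27 = -1/8*8 + 27 = -1 + 27 = 26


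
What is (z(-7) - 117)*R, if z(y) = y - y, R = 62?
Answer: -7254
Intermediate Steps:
z(y) = 0
(z(-7) - 117)*R = (0 - 117)*62 = -117*62 = -7254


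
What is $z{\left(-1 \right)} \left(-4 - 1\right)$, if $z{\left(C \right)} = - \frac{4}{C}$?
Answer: $-20$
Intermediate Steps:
$z{\left(-1 \right)} \left(-4 - 1\right) = - \frac{4}{-1} \left(-4 - 1\right) = \left(-4\right) \left(-1\right) \left(-5\right) = 4 \left(-5\right) = -20$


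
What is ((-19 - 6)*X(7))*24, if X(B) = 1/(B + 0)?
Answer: -600/7 ≈ -85.714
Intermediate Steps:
X(B) = 1/B
((-19 - 6)*X(7))*24 = ((-19 - 6)/7)*24 = -25*1/7*24 = -25/7*24 = -600/7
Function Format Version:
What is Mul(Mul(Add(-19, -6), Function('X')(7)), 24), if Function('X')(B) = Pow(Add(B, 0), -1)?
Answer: Rational(-600, 7) ≈ -85.714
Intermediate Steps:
Function('X')(B) = Pow(B, -1)
Mul(Mul(Add(-19, -6), Function('X')(7)), 24) = Mul(Mul(Add(-19, -6), Pow(7, -1)), 24) = Mul(Mul(-25, Rational(1, 7)), 24) = Mul(Rational(-25, 7), 24) = Rational(-600, 7)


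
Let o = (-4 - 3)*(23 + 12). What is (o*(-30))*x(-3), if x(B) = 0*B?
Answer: 0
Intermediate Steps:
x(B) = 0
o = -245 (o = -7*35 = -245)
(o*(-30))*x(-3) = -245*(-30)*0 = 7350*0 = 0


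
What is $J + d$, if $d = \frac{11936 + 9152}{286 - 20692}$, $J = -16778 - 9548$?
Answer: $- \frac{268614722}{10203} \approx -26327.0$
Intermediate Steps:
$J = -26326$
$d = - \frac{10544}{10203}$ ($d = \frac{21088}{-20406} = 21088 \left(- \frac{1}{20406}\right) = - \frac{10544}{10203} \approx -1.0334$)
$J + d = -26326 - \frac{10544}{10203} = - \frac{268614722}{10203}$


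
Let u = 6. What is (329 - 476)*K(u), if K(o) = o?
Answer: -882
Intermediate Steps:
(329 - 476)*K(u) = (329 - 476)*6 = -147*6 = -882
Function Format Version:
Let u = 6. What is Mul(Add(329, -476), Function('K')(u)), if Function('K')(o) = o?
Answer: -882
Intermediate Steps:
Mul(Add(329, -476), Function('K')(u)) = Mul(Add(329, -476), 6) = Mul(-147, 6) = -882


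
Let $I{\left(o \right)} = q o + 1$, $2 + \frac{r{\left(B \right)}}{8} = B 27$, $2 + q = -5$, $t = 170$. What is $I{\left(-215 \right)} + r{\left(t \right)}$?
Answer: $38210$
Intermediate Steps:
$q = -7$ ($q = -2 - 5 = -7$)
$r{\left(B \right)} = -16 + 216 B$ ($r{\left(B \right)} = -16 + 8 B 27 = -16 + 8 \cdot 27 B = -16 + 216 B$)
$I{\left(o \right)} = 1 - 7 o$ ($I{\left(o \right)} = - 7 o + 1 = 1 - 7 o$)
$I{\left(-215 \right)} + r{\left(t \right)} = \left(1 - -1505\right) + \left(-16 + 216 \cdot 170\right) = \left(1 + 1505\right) + \left(-16 + 36720\right) = 1506 + 36704 = 38210$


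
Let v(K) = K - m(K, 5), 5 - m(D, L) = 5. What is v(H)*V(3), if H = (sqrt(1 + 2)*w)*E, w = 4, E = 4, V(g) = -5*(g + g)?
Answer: -480*sqrt(3) ≈ -831.38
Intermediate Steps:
V(g) = -10*g
m(D, L) = 0 (m(D, L) = 5 - 1*5 = 5 - 5 = 0)
H = 16*sqrt(3) (H = (sqrt(1 + 2)*4)*4 = (sqrt(3)*4)*4 = (4*sqrt(3))*4 = 16*sqrt(3) ≈ 27.713)
v(K) = K (v(K) = K - 1*0 = K + 0 = K)
v(H)*V(3) = (16*sqrt(3))*(-10*3) = (16*sqrt(3))*(-30) = -480*sqrt(3)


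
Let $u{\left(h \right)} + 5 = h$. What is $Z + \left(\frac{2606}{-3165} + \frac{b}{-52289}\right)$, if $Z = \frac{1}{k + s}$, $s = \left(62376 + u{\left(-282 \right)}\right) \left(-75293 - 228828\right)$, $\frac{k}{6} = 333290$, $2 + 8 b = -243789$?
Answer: $- \frac{6013887126056044633}{24997070592600886920} \approx -0.24058$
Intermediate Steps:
$b = - \frac{243791}{8}$ ($b = - \frac{1}{4} + \frac{1}{8} \left(-243789\right) = - \frac{1}{4} - \frac{243789}{8} = - \frac{243791}{8} \approx -30474.0$)
$u{\left(h \right)} = -5 + h$
$k = 1999740$ ($k = 6 \cdot 333290 = 1999740$)
$s = -18882568769$ ($s = \left(62376 - 287\right) \left(-75293 - 228828\right) = \left(62376 - 287\right) \left(-304121\right) = 62089 \left(-304121\right) = -18882568769$)
$Z = - \frac{1}{18880569029}$ ($Z = \frac{1}{1999740 - 18882568769} = \frac{1}{-18880569029} = - \frac{1}{18880569029} \approx -5.2965 \cdot 10^{-11}$)
$Z + \left(\frac{2606}{-3165} + \frac{b}{-52289}\right) = - \frac{1}{18880569029} + \left(\frac{2606}{-3165} - \frac{243791}{8 \left(-52289\right)}\right) = - \frac{1}{18880569029} + \left(2606 \left(- \frac{1}{3165}\right) - - \frac{243791}{418312}\right) = - \frac{1}{18880569029} + \left(- \frac{2606}{3165} + \frac{243791}{418312}\right) = - \frac{1}{18880569029} - \frac{318522557}{1323957480} = - \frac{6013887126056044633}{24997070592600886920}$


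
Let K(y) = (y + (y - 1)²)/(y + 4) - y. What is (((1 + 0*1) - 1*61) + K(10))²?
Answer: 16129/4 ≈ 4032.3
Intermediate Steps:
K(y) = -y + (y + (-1 + y)²)/(4 + y) (K(y) = (y + (-1 + y)²)/(4 + y) - y = -y + (y + (-1 + y)²)/(4 + y))
(((1 + 0*1) - 1*61) + K(10))² = (((1 + 0*1) - 1*61) + (1 - 5*10)/(4 + 10))² = (((1 + 0) - 61) + (1 - 50)/14)² = ((1 - 61) + (1/14)*(-49))² = (-60 - 7/2)² = (-127/2)² = 16129/4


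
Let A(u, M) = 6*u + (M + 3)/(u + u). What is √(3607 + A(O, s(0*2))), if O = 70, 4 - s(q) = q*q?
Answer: 3*√44745/10 ≈ 63.459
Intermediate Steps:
s(q) = 4 - q² (s(q) = 4 - q*q = 4 - q²)
A(u, M) = 6*u + (3 + M)/(2*u) (A(u, M) = 6*u + (3 + M)/((2*u)) = 6*u + (3 + M)*(1/(2*u)) = 6*u + (3 + M)/(2*u))
√(3607 + A(O, s(0*2))) = √(3607 + (½)*(3 + (4 - (0*2)²) + 12*70²)/70) = √(3607 + (½)*(1/70)*(3 + (4 - 1*0²) + 12*4900)) = √(3607 + (½)*(1/70)*(3 + (4 - 1*0) + 58800)) = √(3607 + (½)*(1/70)*(3 + (4 + 0) + 58800)) = √(3607 + (½)*(1/70)*(3 + 4 + 58800)) = √(3607 + (½)*(1/70)*58807) = √(3607 + 8401/20) = √(80541/20) = 3*√44745/10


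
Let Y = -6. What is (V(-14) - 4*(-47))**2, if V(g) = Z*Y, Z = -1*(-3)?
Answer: 28900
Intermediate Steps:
Z = 3
V(g) = -18 (V(g) = 3*(-6) = -18)
(V(-14) - 4*(-47))**2 = (-18 - 4*(-47))**2 = (-18 + 188)**2 = 170**2 = 28900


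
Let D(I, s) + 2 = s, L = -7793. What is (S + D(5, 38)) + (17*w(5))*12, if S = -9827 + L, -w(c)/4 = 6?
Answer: -22480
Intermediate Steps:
D(I, s) = -2 + s
w(c) = -24 (w(c) = -4*6 = -24)
S = -17620 (S = -9827 - 7793 = -17620)
(S + D(5, 38)) + (17*w(5))*12 = (-17620 + (-2 + 38)) + (17*(-24))*12 = (-17620 + 36) - 408*12 = -17584 - 4896 = -22480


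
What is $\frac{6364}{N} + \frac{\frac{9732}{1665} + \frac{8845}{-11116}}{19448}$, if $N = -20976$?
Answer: $- \frac{1444910356777}{4766561698080} \approx -0.30313$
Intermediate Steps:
$\frac{6364}{N} + \frac{\frac{9732}{1665} + \frac{8845}{-11116}}{19448} = \frac{6364}{-20976} + \frac{\frac{9732}{1665} + \frac{8845}{-11116}}{19448} = 6364 \left(- \frac{1}{20976}\right) + \left(9732 \cdot \frac{1}{1665} + 8845 \left(- \frac{1}{11116}\right)\right) \frac{1}{19448} = - \frac{1591}{5244} + \left(\frac{3244}{555} - \frac{8845}{11116}\right) \frac{1}{19448} = - \frac{1591}{5244} + \frac{31151329}{6169380} \cdot \frac{1}{19448} = - \frac{1591}{5244} + \frac{2831939}{10907463840} = - \frac{1444910356777}{4766561698080}$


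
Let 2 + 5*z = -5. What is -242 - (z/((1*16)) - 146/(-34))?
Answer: -334841/1360 ≈ -246.21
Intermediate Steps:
z = -7/5 (z = -2/5 + (1/5)*(-5) = -2/5 - 1 = -7/5 ≈ -1.4000)
-242 - (z/((1*16)) - 146/(-34)) = -242 - (-7/(5*(1*16)) - 146/(-34)) = -242 - (-7/5/16 - 146*(-1/34)) = -242 - (-7/5*1/16 + 73/17) = -242 - (-7/80 + 73/17) = -242 - 1*5721/1360 = -242 - 5721/1360 = -334841/1360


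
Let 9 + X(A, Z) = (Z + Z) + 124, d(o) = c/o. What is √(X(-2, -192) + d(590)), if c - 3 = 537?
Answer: I*√933203/59 ≈ 16.373*I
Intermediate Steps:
c = 540 (c = 3 + 537 = 540)
d(o) = 540/o
X(A, Z) = 115 + 2*Z (X(A, Z) = -9 + ((Z + Z) + 124) = -9 + (2*Z + 124) = -9 + (124 + 2*Z) = 115 + 2*Z)
√(X(-2, -192) + d(590)) = √((115 + 2*(-192)) + 540/590) = √((115 - 384) + 540*(1/590)) = √(-269 + 54/59) = √(-15817/59) = I*√933203/59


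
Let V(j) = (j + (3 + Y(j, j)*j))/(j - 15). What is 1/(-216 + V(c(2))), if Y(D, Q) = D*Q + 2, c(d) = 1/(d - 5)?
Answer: -414/89477 ≈ -0.0046269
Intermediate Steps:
c(d) = 1/(-5 + d)
Y(D, Q) = 2 + D*Q
V(j) = (3 + j + j*(2 + j**2))/(-15 + j) (V(j) = (j + (3 + (2 + j*j)*j))/(j - 15) = (j + (3 + (2 + j**2)*j))/(-15 + j) = (j + (3 + j*(2 + j**2)))/(-15 + j) = (3 + j + j*(2 + j**2))/(-15 + j))
1/(-216 + V(c(2))) = 1/(-216 + (3 + (1/(-5 + 2))**3 + 3/(-5 + 2))/(-15 + 1/(-5 + 2))) = 1/(-216 + (3 + (1/(-3))**3 + 3/(-3))/(-15 + 1/(-3))) = 1/(-216 + (3 + (-1/3)**3 + 3*(-1/3))/(-15 - 1/3)) = 1/(-216 + (3 - 1/27 - 1)/(-46/3)) = 1/(-216 - 3/46*53/27) = 1/(-216 - 53/414) = 1/(-89477/414) = -414/89477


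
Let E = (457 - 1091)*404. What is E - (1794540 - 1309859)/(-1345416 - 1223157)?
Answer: -657903529247/2568573 ≈ -2.5614e+5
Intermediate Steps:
E = -256136 (E = -634*404 = -256136)
E - (1794540 - 1309859)/(-1345416 - 1223157) = -256136 - (1794540 - 1309859)/(-1345416 - 1223157) = -256136 - 484681/(-2568573) = -256136 - 484681*(-1)/2568573 = -256136 - 1*(-484681/2568573) = -256136 + 484681/2568573 = -657903529247/2568573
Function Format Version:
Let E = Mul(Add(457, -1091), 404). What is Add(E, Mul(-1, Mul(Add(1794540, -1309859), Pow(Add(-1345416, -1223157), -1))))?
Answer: Rational(-657903529247, 2568573) ≈ -2.5614e+5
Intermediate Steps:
E = -256136 (E = Mul(-634, 404) = -256136)
Add(E, Mul(-1, Mul(Add(1794540, -1309859), Pow(Add(-1345416, -1223157), -1)))) = Add(-256136, Mul(-1, Mul(Add(1794540, -1309859), Pow(Add(-1345416, -1223157), -1)))) = Add(-256136, Mul(-1, Mul(484681, Pow(-2568573, -1)))) = Add(-256136, Mul(-1, Mul(484681, Rational(-1, 2568573)))) = Add(-256136, Mul(-1, Rational(-484681, 2568573))) = Add(-256136, Rational(484681, 2568573)) = Rational(-657903529247, 2568573)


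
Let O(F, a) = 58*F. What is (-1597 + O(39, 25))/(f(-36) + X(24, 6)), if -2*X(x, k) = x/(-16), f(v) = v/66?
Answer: 29260/9 ≈ 3251.1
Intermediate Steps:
f(v) = v/66 (f(v) = v*(1/66) = v/66)
X(x, k) = x/32 (X(x, k) = -x/(2*(-16)) = -x*(-1)/(2*16) = -(-1)*x/32 = x/32)
(-1597 + O(39, 25))/(f(-36) + X(24, 6)) = (-1597 + 58*39)/((1/66)*(-36) + (1/32)*24) = (-1597 + 2262)/(-6/11 + ¾) = 665/(9/44) = 665*(44/9) = 29260/9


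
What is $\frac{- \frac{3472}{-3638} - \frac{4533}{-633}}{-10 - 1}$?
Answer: $- \frac{3114805}{4221899} \approx -0.73777$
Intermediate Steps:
$\frac{- \frac{3472}{-3638} - \frac{4533}{-633}}{-10 - 1} = \frac{\left(-3472\right) \left(- \frac{1}{3638}\right) - - \frac{1511}{211}}{-11} = \left(\frac{1736}{1819} + \frac{1511}{211}\right) \left(- \frac{1}{11}\right) = \frac{3114805}{383809} \left(- \frac{1}{11}\right) = - \frac{3114805}{4221899}$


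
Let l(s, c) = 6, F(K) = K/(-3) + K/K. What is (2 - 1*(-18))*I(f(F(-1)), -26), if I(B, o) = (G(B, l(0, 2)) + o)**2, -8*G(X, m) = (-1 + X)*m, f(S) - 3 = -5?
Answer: 45125/4 ≈ 11281.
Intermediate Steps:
F(K) = 1 - K/3 (F(K) = K*(-1/3) + 1 = -K/3 + 1 = 1 - K/3)
f(S) = -2 (f(S) = 3 - 5 = -2)
G(X, m) = -m*(-1 + X)/8 (G(X, m) = -(-1 + X)*m/8 = -m*(-1 + X)/8)
I(B, o) = (3/4 + o - 3*B/4)**2 (I(B, o) = ((1/8)*6*(1 - B) + o)**2 = ((3/4 - 3*B/4) + o)**2 = (3/4 + o - 3*B/4)**2)
(2 - 1*(-18))*I(f(F(-1)), -26) = (2 - 1*(-18))*((3 - 3*(-2) + 4*(-26))**2/16) = (2 + 18)*((3 + 6 - 104)**2/16) = 20*((1/16)*(-95)**2) = 20*((1/16)*9025) = 20*(9025/16) = 45125/4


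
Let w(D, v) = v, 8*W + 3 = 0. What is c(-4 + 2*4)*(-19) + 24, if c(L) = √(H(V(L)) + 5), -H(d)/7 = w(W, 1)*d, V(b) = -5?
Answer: 24 - 38*√10 ≈ -96.167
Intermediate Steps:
W = -3/8 (W = -3/8 + (⅛)*0 = -3/8 + 0 = -3/8 ≈ -0.37500)
H(d) = -7*d
c(L) = 2*√10 (c(L) = √(-7*(-5) + 5) = √(35 + 5) = √40 = 2*√10)
c(-4 + 2*4)*(-19) + 24 = (2*√10)*(-19) + 24 = -38*√10 + 24 = 24 - 38*√10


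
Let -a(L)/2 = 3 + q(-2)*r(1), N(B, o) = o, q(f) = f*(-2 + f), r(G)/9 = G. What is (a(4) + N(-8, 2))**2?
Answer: 21904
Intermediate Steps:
r(G) = 9*G
a(L) = -150 (a(L) = -2*(3 + (-2*(-2 - 2))*(9*1)) = -2*(3 - 2*(-4)*9) = -2*(3 + 8*9) = -2*(3 + 72) = -2*75 = -150)
(a(4) + N(-8, 2))**2 = (-150 + 2)**2 = (-148)**2 = 21904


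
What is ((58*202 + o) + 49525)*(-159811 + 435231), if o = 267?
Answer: 16940533360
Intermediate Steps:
((58*202 + o) + 49525)*(-159811 + 435231) = ((58*202 + 267) + 49525)*(-159811 + 435231) = ((11716 + 267) + 49525)*275420 = (11983 + 49525)*275420 = 61508*275420 = 16940533360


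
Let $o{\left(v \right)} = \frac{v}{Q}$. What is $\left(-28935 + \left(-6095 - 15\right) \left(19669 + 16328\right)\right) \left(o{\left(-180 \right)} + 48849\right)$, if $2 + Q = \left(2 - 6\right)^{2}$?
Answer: $- \frac{75197611231065}{7} \approx -1.0743 \cdot 10^{13}$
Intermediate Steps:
$Q = 14$ ($Q = -2 + \left(2 - 6\right)^{2} = -2 + \left(-4\right)^{2} = -2 + 16 = 14$)
$o{\left(v \right)} = \frac{v}{14}$
$\left(-28935 + \left(-6095 - 15\right) \left(19669 + 16328\right)\right) \left(o{\left(-180 \right)} + 48849\right) = \left(-28935 + \left(-6095 - 15\right) \left(19669 + 16328\right)\right) \left(\frac{1}{14} \left(-180\right) + 48849\right) = \left(-28935 - 219941670\right) \left(- \frac{90}{7} + 48849\right) = \left(-28935 - 219941670\right) \frac{341853}{7} = \left(-219970605\right) \frac{341853}{7} = - \frac{75197611231065}{7}$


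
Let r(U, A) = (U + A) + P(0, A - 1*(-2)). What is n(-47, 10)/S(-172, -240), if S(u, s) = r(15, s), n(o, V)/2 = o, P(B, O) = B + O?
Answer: 94/463 ≈ 0.20302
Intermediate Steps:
n(o, V) = 2*o
r(U, A) = 2 + U + 2*A (r(U, A) = (U + A) + (0 + (A - 1*(-2))) = (A + U) + (0 + (A + 2)) = (A + U) + (0 + (2 + A)) = (A + U) + (2 + A) = 2 + U + 2*A)
S(u, s) = 17 + 2*s (S(u, s) = 2 + 15 + 2*s = 17 + 2*s)
n(-47, 10)/S(-172, -240) = (2*(-47))/(17 + 2*(-240)) = -94/(17 - 480) = -94/(-463) = -94*(-1/463) = 94/463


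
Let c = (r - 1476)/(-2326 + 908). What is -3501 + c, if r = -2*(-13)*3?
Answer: -2481510/709 ≈ -3500.0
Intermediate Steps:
r = 78 (r = 26*3 = 78)
c = 699/709 (c = (78 - 1476)/(-2326 + 908) = -1398/(-1418) = -1398*(-1/1418) = 699/709 ≈ 0.98590)
-3501 + c = -3501 + 699/709 = -2481510/709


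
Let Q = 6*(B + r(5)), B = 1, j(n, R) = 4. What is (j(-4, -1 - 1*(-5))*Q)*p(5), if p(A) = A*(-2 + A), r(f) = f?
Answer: 2160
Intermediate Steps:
Q = 36 (Q = 6*(1 + 5) = 6*6 = 36)
(j(-4, -1 - 1*(-5))*Q)*p(5) = (4*36)*(5*(-2 + 5)) = 144*(5*3) = 144*15 = 2160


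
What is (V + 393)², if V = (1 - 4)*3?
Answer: 147456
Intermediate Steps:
V = -9 (V = -3*3 = -9)
(V + 393)² = (-9 + 393)² = 384² = 147456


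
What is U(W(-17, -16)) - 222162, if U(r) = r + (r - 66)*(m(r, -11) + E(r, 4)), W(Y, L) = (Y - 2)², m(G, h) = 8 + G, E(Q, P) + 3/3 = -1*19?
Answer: -118846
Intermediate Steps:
E(Q, P) = -20 (E(Q, P) = -1 - 1*19 = -1 - 19 = -20)
W(Y, L) = (-2 + Y)²
U(r) = r + (-66 + r)*(-12 + r) (U(r) = r + (r - 66)*((8 + r) - 20) = r + (-66 + r)*(-12 + r))
U(W(-17, -16)) - 222162 = (792 + ((-2 - 17)²)² - 77*(-2 - 17)²) - 222162 = (792 + ((-19)²)² - 77*(-19)²) - 222162 = (792 + 361² - 77*361) - 222162 = (792 + 130321 - 27797) - 222162 = 103316 - 222162 = -118846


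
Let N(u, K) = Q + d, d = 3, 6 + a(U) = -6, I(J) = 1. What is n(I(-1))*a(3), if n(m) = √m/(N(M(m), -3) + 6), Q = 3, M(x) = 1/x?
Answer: -1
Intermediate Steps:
a(U) = -12 (a(U) = -6 - 6 = -12)
M(x) = 1/x
N(u, K) = 6 (N(u, K) = 3 + 3 = 6)
n(m) = √m/12 (n(m) = √m/(6 + 6) = √m/12)
n(I(-1))*a(3) = (√1/12)*(-12) = ((1/12)*1)*(-12) = (1/12)*(-12) = -1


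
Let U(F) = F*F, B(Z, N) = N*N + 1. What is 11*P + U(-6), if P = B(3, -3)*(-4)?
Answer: -404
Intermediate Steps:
B(Z, N) = 1 + N² (B(Z, N) = N² + 1 = 1 + N²)
U(F) = F²
P = -40 (P = (1 + (-3)²)*(-4) = (1 + 9)*(-4) = 10*(-4) = -40)
11*P + U(-6) = 11*(-40) + (-6)² = -440 + 36 = -404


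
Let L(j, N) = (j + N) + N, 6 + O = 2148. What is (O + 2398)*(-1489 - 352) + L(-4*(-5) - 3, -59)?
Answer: -8358241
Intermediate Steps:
O = 2142 (O = -6 + 2148 = 2142)
L(j, N) = j + 2*N (L(j, N) = (N + j) + N = j + 2*N)
(O + 2398)*(-1489 - 352) + L(-4*(-5) - 3, -59) = (2142 + 2398)*(-1489 - 352) + ((-4*(-5) - 3) + 2*(-59)) = 4540*(-1841) + ((20 - 3) - 118) = -8358140 + (17 - 118) = -8358140 - 101 = -8358241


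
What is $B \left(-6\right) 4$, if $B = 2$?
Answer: $-48$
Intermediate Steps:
$B \left(-6\right) 4 = 2 \left(-6\right) 4 = \left(-12\right) 4 = -48$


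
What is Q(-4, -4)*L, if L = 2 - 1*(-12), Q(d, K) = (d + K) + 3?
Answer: -70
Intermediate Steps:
Q(d, K) = 3 + K + d (Q(d, K) = (K + d) + 3 = 3 + K + d)
L = 14 (L = 2 + 12 = 14)
Q(-4, -4)*L = (3 - 4 - 4)*14 = -5*14 = -70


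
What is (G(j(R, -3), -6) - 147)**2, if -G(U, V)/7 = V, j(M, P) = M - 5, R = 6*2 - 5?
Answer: 11025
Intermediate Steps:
R = 7 (R = 12 - 5 = 7)
j(M, P) = -5 + M
G(U, V) = -7*V
(G(j(R, -3), -6) - 147)**2 = (-7*(-6) - 147)**2 = (42 - 147)**2 = (-105)**2 = 11025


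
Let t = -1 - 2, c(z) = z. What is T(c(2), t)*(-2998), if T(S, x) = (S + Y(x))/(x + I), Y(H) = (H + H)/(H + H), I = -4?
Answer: 8994/7 ≈ 1284.9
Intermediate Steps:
t = -3
Y(H) = 1 (Y(H) = (2*H)/((2*H)) = (2*H)*(1/(2*H)) = 1)
T(S, x) = (1 + S)/(-4 + x) (T(S, x) = (S + 1)/(x - 4) = (1 + S)/(-4 + x))
T(c(2), t)*(-2998) = ((1 + 2)/(-4 - 3))*(-2998) = (3/(-7))*(-2998) = -⅐*3*(-2998) = -3/7*(-2998) = 8994/7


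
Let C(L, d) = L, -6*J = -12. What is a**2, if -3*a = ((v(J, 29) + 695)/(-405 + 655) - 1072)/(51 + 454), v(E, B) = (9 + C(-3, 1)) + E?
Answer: 7938631801/15939062500 ≈ 0.49806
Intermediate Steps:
J = 2 (J = -1/6*(-12) = 2)
v(E, B) = 6 + E (v(E, B) = (9 - 3) + E = 6 + E)
a = 89099/126250 (a = -(((6 + 2) + 695)/(-405 + 655) - 1072)/(3*(51 + 454)) = -((8 + 695)/250 - 1072)/(3*505) = -(703*(1/250) - 1072)/(3*505) = -(703/250 - 1072)/(3*505) = -(-89099)/(250*505) = -1/3*(-267297/126250) = 89099/126250 ≈ 0.70573)
a**2 = (89099/126250)**2 = 7938631801/15939062500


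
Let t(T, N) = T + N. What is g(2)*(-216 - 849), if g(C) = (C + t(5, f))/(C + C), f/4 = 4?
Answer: -24495/4 ≈ -6123.8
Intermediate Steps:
f = 16 (f = 4*4 = 16)
t(T, N) = N + T
g(C) = (21 + C)/(2*C) (g(C) = (C + (16 + 5))/(C + C) = (C + 21)/((2*C)) = (21 + C)*(1/(2*C)) = (21 + C)/(2*C))
g(2)*(-216 - 849) = ((½)*(21 + 2)/2)*(-216 - 849) = ((½)*(½)*23)*(-1065) = (23/4)*(-1065) = -24495/4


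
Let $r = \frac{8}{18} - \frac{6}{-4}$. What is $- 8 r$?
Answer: $- \frac{140}{9} \approx -15.556$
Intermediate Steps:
$r = \frac{35}{18}$ ($r = 8 \cdot \frac{1}{18} - - \frac{3}{2} = \frac{4}{9} + \frac{3}{2} = \frac{35}{18} \approx 1.9444$)
$- 8 r = \left(-8\right) \frac{35}{18} = - \frac{140}{9}$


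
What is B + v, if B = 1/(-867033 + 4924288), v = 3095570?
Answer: 12559516860351/4057255 ≈ 3.0956e+6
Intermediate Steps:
B = 1/4057255 ≈ 2.4647e-7
B + v = 1/4057255 + 3095570 = 12559516860351/4057255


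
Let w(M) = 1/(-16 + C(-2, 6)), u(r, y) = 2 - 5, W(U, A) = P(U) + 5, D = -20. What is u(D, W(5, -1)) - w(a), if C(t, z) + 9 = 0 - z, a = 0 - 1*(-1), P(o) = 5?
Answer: -92/31 ≈ -2.9677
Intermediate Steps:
a = 1 (a = 0 + 1 = 1)
W(U, A) = 10 (W(U, A) = 5 + 5 = 10)
C(t, z) = -9 - z (C(t, z) = -9 + (0 - z) = -9 - z)
u(r, y) = -3
w(M) = -1/31 (w(M) = 1/(-16 + (-9 - 1*6)) = 1/(-16 + (-9 - 6)) = 1/(-16 - 15) = 1/(-31) = -1/31)
u(D, W(5, -1)) - w(a) = -3 - 1*(-1/31) = -3 + 1/31 = -92/31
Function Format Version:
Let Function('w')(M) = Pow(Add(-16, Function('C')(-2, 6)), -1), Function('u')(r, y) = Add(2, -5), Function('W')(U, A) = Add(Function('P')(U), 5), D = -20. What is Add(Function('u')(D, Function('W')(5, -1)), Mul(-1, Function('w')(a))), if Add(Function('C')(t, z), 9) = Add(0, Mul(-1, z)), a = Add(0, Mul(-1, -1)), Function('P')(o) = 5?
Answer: Rational(-92, 31) ≈ -2.9677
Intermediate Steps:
a = 1 (a = Add(0, 1) = 1)
Function('W')(U, A) = 10 (Function('W')(U, A) = Add(5, 5) = 10)
Function('C')(t, z) = Add(-9, Mul(-1, z)) (Function('C')(t, z) = Add(-9, Add(0, Mul(-1, z))) = Add(-9, Mul(-1, z)))
Function('u')(r, y) = -3
Function('w')(M) = Rational(-1, 31) (Function('w')(M) = Pow(Add(-16, Add(-9, Mul(-1, 6))), -1) = Pow(Add(-16, Add(-9, -6)), -1) = Pow(Add(-16, -15), -1) = Pow(-31, -1) = Rational(-1, 31))
Add(Function('u')(D, Function('W')(5, -1)), Mul(-1, Function('w')(a))) = Add(-3, Mul(-1, Rational(-1, 31))) = Add(-3, Rational(1, 31)) = Rational(-92, 31)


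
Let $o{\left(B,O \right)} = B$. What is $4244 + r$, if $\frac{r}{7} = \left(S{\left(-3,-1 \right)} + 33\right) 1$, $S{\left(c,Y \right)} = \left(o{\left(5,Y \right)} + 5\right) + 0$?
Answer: $4545$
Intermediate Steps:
$S{\left(c,Y \right)} = 10$ ($S{\left(c,Y \right)} = \left(5 + 5\right) + 0 = 10 + 0 = 10$)
$r = 301$ ($r = 7 \left(10 + 33\right) 1 = 7 \cdot 43 \cdot 1 = 7 \cdot 43 = 301$)
$4244 + r = 4244 + 301 = 4545$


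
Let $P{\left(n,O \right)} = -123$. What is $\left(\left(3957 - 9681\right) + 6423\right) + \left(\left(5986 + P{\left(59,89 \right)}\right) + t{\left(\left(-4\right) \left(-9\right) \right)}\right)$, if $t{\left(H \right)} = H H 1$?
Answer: $7858$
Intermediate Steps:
$t{\left(H \right)} = H^{2}$ ($t{\left(H \right)} = H^{2} \cdot 1 = H^{2}$)
$\left(\left(3957 - 9681\right) + 6423\right) + \left(\left(5986 + P{\left(59,89 \right)}\right) + t{\left(\left(-4\right) \left(-9\right) \right)}\right) = \left(\left(3957 - 9681\right) + 6423\right) + \left(\left(5986 - 123\right) + \left(\left(-4\right) \left(-9\right)\right)^{2}\right) = \left(-5724 + 6423\right) + \left(5863 + 36^{2}\right) = 699 + \left(5863 + 1296\right) = 699 + 7159 = 7858$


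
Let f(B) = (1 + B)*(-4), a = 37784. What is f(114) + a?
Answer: 37324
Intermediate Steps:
f(B) = -4 - 4*B
f(114) + a = (-4 - 4*114) + 37784 = (-4 - 456) + 37784 = -460 + 37784 = 37324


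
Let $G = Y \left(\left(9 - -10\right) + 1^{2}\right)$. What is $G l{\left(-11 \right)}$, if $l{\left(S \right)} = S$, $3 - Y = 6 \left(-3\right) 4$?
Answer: $-16500$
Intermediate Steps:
$Y = 75$ ($Y = 3 - 6 \left(-3\right) 4 = 3 - \left(-18\right) 4 = 3 - -72 = 3 + 72 = 75$)
$G = 1500$ ($G = 75 \left(\left(9 - -10\right) + 1^{2}\right) = 75 \left(\left(9 + 10\right) + 1\right) = 75 \left(19 + 1\right) = 75 \cdot 20 = 1500$)
$G l{\left(-11 \right)} = 1500 \left(-11\right) = -16500$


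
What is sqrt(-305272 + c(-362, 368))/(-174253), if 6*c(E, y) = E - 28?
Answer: -I*sqrt(305337)/174253 ≈ -0.0031711*I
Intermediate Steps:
c(E, y) = -14/3 + E/6 (c(E, y) = (E - 28)/6 = (-28 + E)/6 = -14/3 + E/6)
sqrt(-305272 + c(-362, 368))/(-174253) = sqrt(-305272 + (-14/3 + (1/6)*(-362)))/(-174253) = sqrt(-305272 + (-14/3 - 181/3))*(-1/174253) = sqrt(-305272 - 65)*(-1/174253) = sqrt(-305337)*(-1/174253) = (I*sqrt(305337))*(-1/174253) = -I*sqrt(305337)/174253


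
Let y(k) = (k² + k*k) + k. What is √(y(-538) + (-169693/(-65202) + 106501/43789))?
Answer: √4714616917913279028393462/2855130378 ≈ 760.50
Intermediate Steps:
y(k) = k + 2*k² (y(k) = (k² + k²) + k = 2*k² + k = k + 2*k²)
√(y(-538) + (-169693/(-65202) + 106501/43789)) = √(-538*(1 + 2*(-538)) + (-169693/(-65202) + 106501/43789)) = √(-538*(1 - 1076) + (-169693*(-1/65202) + 106501*(1/43789))) = √(-538*(-1075) + (169693/65202 + 106501/43789)) = √(578350 + 14374764979/2855130378) = √(1651279028881279/2855130378) = √4714616917913279028393462/2855130378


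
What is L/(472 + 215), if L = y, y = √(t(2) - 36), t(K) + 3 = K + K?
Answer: I*√35/687 ≈ 0.0086115*I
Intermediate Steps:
t(K) = -3 + 2*K (t(K) = -3 + (K + K) = -3 + 2*K)
y = I*√35 (y = √((-3 + 2*2) - 36) = √((-3 + 4) - 36) = √(1 - 36) = √(-35) = I*√35 ≈ 5.9161*I)
L = I*√35 ≈ 5.9161*I
L/(472 + 215) = (I*√35)/(472 + 215) = (I*√35)/687 = (I*√35)*(1/687) = I*√35/687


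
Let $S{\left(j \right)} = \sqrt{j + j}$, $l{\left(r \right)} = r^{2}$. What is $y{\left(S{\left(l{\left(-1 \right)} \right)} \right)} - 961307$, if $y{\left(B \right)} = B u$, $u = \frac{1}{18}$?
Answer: $-961307 + \frac{\sqrt{2}}{18} \approx -9.6131 \cdot 10^{5}$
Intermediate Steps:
$u = \frac{1}{18} \approx 0.055556$
$S{\left(j \right)} = \sqrt{2} \sqrt{j}$ ($S{\left(j \right)} = \sqrt{2 j} = \sqrt{2} \sqrt{j}$)
$y{\left(B \right)} = \frac{B}{18}$ ($y{\left(B \right)} = B \frac{1}{18} = \frac{B}{18}$)
$y{\left(S{\left(l{\left(-1 \right)} \right)} \right)} - 961307 = \frac{\sqrt{2} \sqrt{\left(-1\right)^{2}}}{18} - 961307 = \frac{\sqrt{2} \sqrt{1}}{18} - 961307 = \frac{\sqrt{2} \cdot 1}{18} - 961307 = \frac{\sqrt{2}}{18} - 961307 = -961307 + \frac{\sqrt{2}}{18}$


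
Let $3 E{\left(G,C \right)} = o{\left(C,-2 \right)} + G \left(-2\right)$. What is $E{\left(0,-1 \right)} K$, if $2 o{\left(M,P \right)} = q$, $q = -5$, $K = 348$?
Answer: $-290$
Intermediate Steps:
$o{\left(M,P \right)} = - \frac{5}{2}$ ($o{\left(M,P \right)} = \frac{1}{2} \left(-5\right) = - \frac{5}{2}$)
$E{\left(G,C \right)} = - \frac{5}{6} - \frac{2 G}{3}$ ($E{\left(G,C \right)} = \frac{- \frac{5}{2} + G \left(-2\right)}{3} = \frac{- \frac{5}{2} - 2 G}{3} = - \frac{5}{6} - \frac{2 G}{3}$)
$E{\left(0,-1 \right)} K = \left(- \frac{5}{6} - 0\right) 348 = \left(- \frac{5}{6} + 0\right) 348 = \left(- \frac{5}{6}\right) 348 = -290$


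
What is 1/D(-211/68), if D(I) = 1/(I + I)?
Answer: -211/34 ≈ -6.2059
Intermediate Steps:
D(I) = 1/(2*I)
1/D(-211/68) = 1/(1/(2*((-211/68)))) = 1/(1/(2*((-211*1/68)))) = 1/(1/(2*(-211/68))) = 1/((½)*(-68/211)) = 1/(-34/211) = -211/34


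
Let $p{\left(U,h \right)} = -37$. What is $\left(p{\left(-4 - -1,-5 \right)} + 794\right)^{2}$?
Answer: $573049$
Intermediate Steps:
$\left(p{\left(-4 - -1,-5 \right)} + 794\right)^{2} = \left(-37 + 794\right)^{2} = 757^{2} = 573049$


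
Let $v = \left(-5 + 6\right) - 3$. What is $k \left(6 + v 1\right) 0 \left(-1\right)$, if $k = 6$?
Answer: $0$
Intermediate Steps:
$v = -2$ ($v = 1 - 3 = -2$)
$k \left(6 + v 1\right) 0 \left(-1\right) = 6 \left(6 - 2\right) 0 \left(-1\right) = 6 \left(6 - 2\right) 0 = 6 \cdot 4 \cdot 0 = 24 \cdot 0 = 0$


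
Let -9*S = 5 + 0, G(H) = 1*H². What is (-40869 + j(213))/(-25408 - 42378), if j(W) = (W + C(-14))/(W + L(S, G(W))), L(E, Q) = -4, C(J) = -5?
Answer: 8541413/14167274 ≈ 0.60290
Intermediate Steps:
G(H) = H²
S = -5/9 (S = -(5 + 0)/9 = -⅑*5 = -5/9 ≈ -0.55556)
j(W) = (-5 + W)/(-4 + W) (j(W) = (W - 5)/(W - 4) = (-5 + W)/(-4 + W))
(-40869 + j(213))/(-25408 - 42378) = (-40869 + (-5 + 213)/(-4 + 213))/(-25408 - 42378) = (-40869 + 208/209)/(-67786) = (-40869 + (1/209)*208)*(-1/67786) = (-40869 + 208/209)*(-1/67786) = -8541413/209*(-1/67786) = 8541413/14167274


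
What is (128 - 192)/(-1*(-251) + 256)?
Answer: -64/507 ≈ -0.12623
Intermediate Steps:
(128 - 192)/(-1*(-251) + 256) = -64/(251 + 256) = -64/507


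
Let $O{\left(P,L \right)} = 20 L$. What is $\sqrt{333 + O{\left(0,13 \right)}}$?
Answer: $\sqrt{593} \approx 24.352$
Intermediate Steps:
$\sqrt{333 + O{\left(0,13 \right)}} = \sqrt{333 + 20 \cdot 13} = \sqrt{333 + 260} = \sqrt{593}$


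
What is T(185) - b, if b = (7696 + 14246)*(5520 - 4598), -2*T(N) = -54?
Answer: -20230497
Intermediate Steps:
T(N) = 27 (T(N) = -½*(-54) = 27)
b = 20230524 (b = 21942*922 = 20230524)
T(185) - b = 27 - 1*20230524 = 27 - 20230524 = -20230497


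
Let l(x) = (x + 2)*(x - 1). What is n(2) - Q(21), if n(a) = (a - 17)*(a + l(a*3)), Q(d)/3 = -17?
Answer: -579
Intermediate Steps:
Q(d) = -51 (Q(d) = 3*(-17) = -51)
l(x) = (-1 + x)*(2 + x) (l(x) = (2 + x)*(-1 + x) = (-1 + x)*(2 + x))
n(a) = (-17 + a)*(-2 + 4*a + 9*a**2) (n(a) = (a - 17)*(a + (-2 + a*3 + (a*3)**2)) = (-17 + a)*(a + (-2 + 3*a + (3*a)**2)) = (-17 + a)*(a + (-2 + 3*a + 9*a**2)) = (-17 + a)*(-2 + 4*a + 9*a**2))
n(2) - Q(21) = (34 - 149*2**2 - 70*2 + 9*2**3) - 1*(-51) = (34 - 149*4 - 140 + 9*8) + 51 = (34 - 596 - 140 + 72) + 51 = -630 + 51 = -579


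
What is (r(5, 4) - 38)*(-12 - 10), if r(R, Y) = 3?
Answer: 770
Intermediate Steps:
(r(5, 4) - 38)*(-12 - 10) = (3 - 38)*(-12 - 10) = -35*(-22) = 770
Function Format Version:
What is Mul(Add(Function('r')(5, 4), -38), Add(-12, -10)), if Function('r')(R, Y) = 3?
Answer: 770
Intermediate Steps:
Mul(Add(Function('r')(5, 4), -38), Add(-12, -10)) = Mul(Add(3, -38), Add(-12, -10)) = Mul(-35, -22) = 770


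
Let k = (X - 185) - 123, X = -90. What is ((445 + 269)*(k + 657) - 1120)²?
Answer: 33784645636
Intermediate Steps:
k = -398 (k = (-90 - 185) - 123 = -275 - 123 = -398)
((445 + 269)*(k + 657) - 1120)² = ((445 + 269)*(-398 + 657) - 1120)² = (714*259 - 1120)² = (184926 - 1120)² = 183806² = 33784645636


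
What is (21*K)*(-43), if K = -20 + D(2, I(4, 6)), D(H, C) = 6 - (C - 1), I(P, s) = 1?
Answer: 12642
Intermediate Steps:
D(H, C) = 7 - C (D(H, C) = 6 - (-1 + C) = 6 + (1 - C) = 7 - C)
K = -14 (K = -20 + (7 - 1*1) = -20 + (7 - 1) = -20 + 6 = -14)
(21*K)*(-43) = (21*(-14))*(-43) = -294*(-43) = 12642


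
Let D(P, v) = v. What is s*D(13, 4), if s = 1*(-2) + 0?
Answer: -8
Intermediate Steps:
s = -2 (s = -2 + 0 = -2)
s*D(13, 4) = -2*4 = -8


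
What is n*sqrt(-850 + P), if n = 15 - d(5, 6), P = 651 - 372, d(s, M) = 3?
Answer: 12*I*sqrt(571) ≈ 286.75*I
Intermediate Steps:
P = 279
n = 12 (n = 15 - 1*3 = 15 - 3 = 12)
n*sqrt(-850 + P) = 12*sqrt(-850 + 279) = 12*sqrt(-571) = 12*(I*sqrt(571)) = 12*I*sqrt(571)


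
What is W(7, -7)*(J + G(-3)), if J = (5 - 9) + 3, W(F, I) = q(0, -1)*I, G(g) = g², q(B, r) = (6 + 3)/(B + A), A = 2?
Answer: -252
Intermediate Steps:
q(B, r) = 9/(2 + B) (q(B, r) = (6 + 3)/(B + 2) = 9/(2 + B))
W(F, I) = 9*I/2 (W(F, I) = (9/(2 + 0))*I = (9/2)*I = (9*(½))*I = 9*I/2)
J = -1 (J = -4 + 3 = -1)
W(7, -7)*(J + G(-3)) = ((9/2)*(-7))*(-1 + (-3)²) = -63*(-1 + 9)/2 = -63/2*8 = -252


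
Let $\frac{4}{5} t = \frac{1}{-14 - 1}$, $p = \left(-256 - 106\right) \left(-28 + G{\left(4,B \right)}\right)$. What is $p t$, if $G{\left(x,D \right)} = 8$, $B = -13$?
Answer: $- \frac{1810}{3} \approx -603.33$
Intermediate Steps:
$p = 7240$ ($p = \left(-256 - 106\right) \left(-28 + 8\right) = \left(-362\right) \left(-20\right) = 7240$)
$t = - \frac{1}{12}$ ($t = \frac{5}{4 \left(-14 - 1\right)} = \frac{5}{4 \left(-15\right)} = \frac{5}{4} \left(- \frac{1}{15}\right) = - \frac{1}{12} \approx -0.083333$)
$p t = 7240 \left(- \frac{1}{12}\right) = - \frac{1810}{3}$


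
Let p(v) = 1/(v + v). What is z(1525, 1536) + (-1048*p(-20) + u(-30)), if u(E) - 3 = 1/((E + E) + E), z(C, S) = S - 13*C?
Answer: -1643383/90 ≈ -18260.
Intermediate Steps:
u(E) = 3 + 1/(3*E) (u(E) = 3 + 1/((E + E) + E) = 3 + 1/(2*E + E) = 3 + 1/(3*E))
p(v) = 1/(2*v)
z(1525, 1536) + (-1048*p(-20) + u(-30)) = (1536 - 13*1525) + (-524/(-20) + (3 + (1/3)/(-30))) = (1536 - 19825) + (-524*(-1)/20 + (3 + (1/3)*(-1/30))) = -18289 + (-1048*(-1/40) + (3 - 1/90)) = -18289 + (131/5 + 269/90) = -18289 + 2627/90 = -1643383/90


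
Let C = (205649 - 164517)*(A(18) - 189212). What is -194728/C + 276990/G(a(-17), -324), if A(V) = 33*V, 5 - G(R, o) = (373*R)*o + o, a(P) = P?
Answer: -53713841767535/398415459990457 ≈ -0.13482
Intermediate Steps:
G(R, o) = 5 - o - 373*R*o (G(R, o) = 5 - ((373*R)*o + o) = 5 - (373*R*o + o) = 5 - (o + 373*R*o) = 5 + (-o - 373*R*o) = 5 - o - 373*R*o)
C = -7758235576 (C = (205649 - 164517)*(33*18 - 189212) = 41132*(594 - 189212) = 41132*(-188618) = -7758235576)
-194728/C + 276990/G(a(-17), -324) = -194728/(-7758235576) + 276990/(5 - 1*(-324) - 373*(-17)*(-324)) = -194728*(-1/7758235576) + 276990/(5 + 324 - 2054484) = 24341/969779447 + 276990/(-2054155) = 24341/969779447 + 276990*(-1/2054155) = 24341/969779447 - 55398/410831 = -53713841767535/398415459990457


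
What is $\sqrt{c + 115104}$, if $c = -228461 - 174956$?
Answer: $i \sqrt{288313} \approx 536.95 i$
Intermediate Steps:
$c = -403417$ ($c = -228461 - 174956 = -403417$)
$\sqrt{c + 115104} = \sqrt{-403417 + 115104} = \sqrt{-288313} = i \sqrt{288313}$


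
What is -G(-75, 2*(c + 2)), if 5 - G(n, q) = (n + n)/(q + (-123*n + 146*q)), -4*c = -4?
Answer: -16895/3369 ≈ -5.0148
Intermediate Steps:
c = 1 (c = -¼*(-4) = 1)
G(n, q) = 5 - 2*n/(-123*n + 147*q) (G(n, q) = 5 - (n + n)/(q + (-123*n + 146*q)) = 5 - 2*n/(-123*n + 147*q))
-G(-75, 2*(c + 2)) = -(-1470*(1 + 2) + 617*(-75))/(3*(-98*(1 + 2) + 41*(-75))) = -(-1470*3 - 46275)/(3*(-98*3 - 3075)) = -(-735*6 - 46275)/(3*(-49*6 - 3075)) = -(-4410 - 46275)/(3*(-294 - 3075)) = -(-50685)/(3*(-3369)) = -(-1)*(-50685)/(3*3369) = -1*16895/3369 = -16895/3369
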